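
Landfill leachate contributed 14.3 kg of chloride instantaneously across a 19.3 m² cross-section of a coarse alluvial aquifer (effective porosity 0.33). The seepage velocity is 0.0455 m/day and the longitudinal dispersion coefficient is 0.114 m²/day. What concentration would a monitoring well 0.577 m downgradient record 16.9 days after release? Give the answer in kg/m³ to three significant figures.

0.454 kg/m³

For an instantaneous plane source, C(x,t) = M/(n_e·A·√(4πDt)) · exp(−(x−vt)²/(4Dt)), with n_e·A the pore (flow) area.
Plume center vt = 0.0455 × 16.9 = 0.76895 m, so the well at 0.577 m is 0.19195 m upgradient of the peak.
√(4πDt) = 4.920 m, giving peak height M/(n_e·A·√(4πDt)) = 14.3/(0.33 × 19.3 × 4.920) = 0.4564 kg/m³.
(x−vt)²/(4Dt) = (-0.19195)²/(4 × 0.114 × 16.9) = 0.004781; exp(−0.004781) = 0.9952.
C = 0.4564 × 0.9952 = 0.454 kg/m³.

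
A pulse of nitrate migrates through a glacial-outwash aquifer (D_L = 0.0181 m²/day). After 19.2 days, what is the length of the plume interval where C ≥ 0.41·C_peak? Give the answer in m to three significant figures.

The plume is Gaussian with σ = √(2Dt) = √(2 × 0.0181 × 19.2) = 0.8337 m.
C/C_peak = exp(−Δx²/(2σ²)) = 0.41 ⇒ Δx = σ·√(−2 ln 0.41) = 0.8337 × 1.335 = 1.113 m.
Width = 2Δx = 2.23 m.

2.23 m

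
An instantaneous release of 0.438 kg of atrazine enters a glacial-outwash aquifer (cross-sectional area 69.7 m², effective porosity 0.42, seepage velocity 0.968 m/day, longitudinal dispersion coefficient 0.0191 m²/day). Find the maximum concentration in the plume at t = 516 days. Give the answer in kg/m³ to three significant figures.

The peak of an instantaneous 1D plume sits at x = vt; there the Gaussian factor is 1 and C_max = M/(n_e·A·√(4πDt)), where n_e·A is the pore area the mass is dissolved in.
√(4πDt) = √(4π × 0.0191 × 516) = 11.13 m, so C_max = 0.438/(0.42 × 69.7 × 11.13) = 0.00134 kg/m³.

0.00134 kg/m³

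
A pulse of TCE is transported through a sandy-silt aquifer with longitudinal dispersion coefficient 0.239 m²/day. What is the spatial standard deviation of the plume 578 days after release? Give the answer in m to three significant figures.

16.6 m

Dispersive spreading gives a Gaussian with σ² = 2Dt; advection only shifts the center.
σ = √(2 × 0.239 × 578) = 16.6 m.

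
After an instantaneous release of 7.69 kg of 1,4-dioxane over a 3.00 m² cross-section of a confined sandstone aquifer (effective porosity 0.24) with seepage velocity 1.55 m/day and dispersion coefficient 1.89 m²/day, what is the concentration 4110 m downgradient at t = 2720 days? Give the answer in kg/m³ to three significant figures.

0.0243 kg/m³

For an instantaneous plane source, C(x,t) = M/(n_e·A·√(4πDt)) · exp(−(x−vt)²/(4Dt)), with n_e·A the pore (flow) area.
Plume center vt = 1.55 × 2720 = 4216 m, so the well at 4110 m is 106 m upgradient of the peak.
√(4πDt) = 254.2 m, giving peak height M/(n_e·A·√(4πDt)) = 7.69/(0.24 × 3.00 × 254.2) = 0.04202 kg/m³.
(x−vt)²/(4Dt) = (-106)²/(4 × 1.89 × 2720) = 0.5464; exp(−0.5464) = 0.5790.
C = 0.04202 × 0.5790 = 0.0243 kg/m³.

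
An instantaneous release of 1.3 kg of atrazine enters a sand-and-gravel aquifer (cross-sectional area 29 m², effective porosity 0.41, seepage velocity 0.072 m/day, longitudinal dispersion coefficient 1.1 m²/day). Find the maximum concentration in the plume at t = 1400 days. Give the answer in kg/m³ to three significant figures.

The peak of an instantaneous 1D plume sits at x = vt; there the Gaussian factor is 1 and C_max = M/(n_e·A·√(4πDt)), where n_e·A is the pore area the mass is dissolved in.
√(4πDt) = √(4π × 1.1 × 1400) = 139.1 m, so C_max = 1.3/(0.41 × 29 × 139.1) = 0.000786 kg/m³.

0.000786 kg/m³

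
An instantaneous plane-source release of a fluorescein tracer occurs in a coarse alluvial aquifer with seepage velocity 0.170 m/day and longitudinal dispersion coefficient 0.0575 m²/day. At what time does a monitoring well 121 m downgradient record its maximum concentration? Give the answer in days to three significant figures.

For the 1D instantaneous-source solution, setting ∂C/∂t = 0 at fixed x gives v²t² + 2Dt − x² = 0, so t = (√(D² + v²x²) − D)/v².
√(D² + v²x²) = √(0.0575² + 0.170² × 121²) = 20.57; v² = 0.0289.
t = (20.57 − 0.0575)/0.0289 = 710 days (vs. the pure-advection estimate x/v = 712 d).

710 days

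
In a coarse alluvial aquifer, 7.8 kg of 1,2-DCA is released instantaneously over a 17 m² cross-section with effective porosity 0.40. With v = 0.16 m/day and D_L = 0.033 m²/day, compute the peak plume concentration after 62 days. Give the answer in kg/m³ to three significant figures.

The peak of an instantaneous 1D plume sits at x = vt; there the Gaussian factor is 1 and C_max = M/(n_e·A·√(4πDt)), where n_e·A is the pore area the mass is dissolved in.
√(4πDt) = √(4π × 0.033 × 62) = 5.071 m, so C_max = 7.8/(0.40 × 17 × 5.071) = 0.226 kg/m³.

0.226 kg/m³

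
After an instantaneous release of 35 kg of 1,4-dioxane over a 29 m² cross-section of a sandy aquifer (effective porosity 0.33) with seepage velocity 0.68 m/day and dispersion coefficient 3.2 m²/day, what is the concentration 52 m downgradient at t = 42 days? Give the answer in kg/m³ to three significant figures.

0.0320 kg/m³

For an instantaneous plane source, C(x,t) = M/(n_e·A·√(4πDt)) · exp(−(x−vt)²/(4Dt)), with n_e·A the pore (flow) area.
Plume center vt = 0.68 × 42 = 28.56 m, so the well at 52 m is 23.44 m downgradient of the peak.
√(4πDt) = 41.10 m, giving peak height M/(n_e·A·√(4πDt)) = 35/(0.33 × 29 × 41.10) = 0.08898 kg/m³.
(x−vt)²/(4Dt) = (23.44)²/(4 × 3.2 × 42) = 1.022; exp(−1.022) = 0.3599.
C = 0.08898 × 0.3599 = 0.0320 kg/m³.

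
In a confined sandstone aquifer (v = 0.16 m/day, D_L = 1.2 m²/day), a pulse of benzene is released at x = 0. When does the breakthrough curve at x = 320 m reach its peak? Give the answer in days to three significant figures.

1950 days

For the 1D instantaneous-source solution, setting ∂C/∂t = 0 at fixed x gives v²t² + 2Dt − x² = 0, so t = (√(D² + v²x²) − D)/v².
√(D² + v²x²) = √(1.2² + 0.16² × 320²) = 51.21; v² = 0.0256.
t = (51.21 − 1.2)/0.0256 = 1950 days (vs. the pure-advection estimate x/v = 2000 d).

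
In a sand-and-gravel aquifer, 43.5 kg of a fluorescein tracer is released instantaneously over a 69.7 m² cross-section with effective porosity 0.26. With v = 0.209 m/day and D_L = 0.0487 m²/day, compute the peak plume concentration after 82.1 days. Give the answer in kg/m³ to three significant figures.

The peak of an instantaneous 1D plume sits at x = vt; there the Gaussian factor is 1 and C_max = M/(n_e·A·√(4πDt)), where n_e·A is the pore area the mass is dissolved in.
√(4πDt) = √(4π × 0.0487 × 82.1) = 7.088 m, so C_max = 43.5/(0.26 × 69.7 × 7.088) = 0.339 kg/m³.

0.339 kg/m³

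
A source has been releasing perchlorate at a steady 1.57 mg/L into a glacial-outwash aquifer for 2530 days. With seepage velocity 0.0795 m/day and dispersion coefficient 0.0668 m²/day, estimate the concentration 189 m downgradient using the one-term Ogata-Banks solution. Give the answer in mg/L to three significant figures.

For a continuous step input, C/C₀ ≈ ½·erfc((x−vt)/(2√(Dt))).
vt = 0.0795 × 2530 = 201.135 m and 2√(Dt) = 2√(0.0668 × 2530) = 26.00 m.
Argument (x−vt)/(2√(Dt)) = (189 − 201.135)/26.00 = -0.4667; ½·erfc(-0.4667) = 0.7454.
C = 1.57 × 0.7454 = 1.17 mg/L.

1.17 mg/L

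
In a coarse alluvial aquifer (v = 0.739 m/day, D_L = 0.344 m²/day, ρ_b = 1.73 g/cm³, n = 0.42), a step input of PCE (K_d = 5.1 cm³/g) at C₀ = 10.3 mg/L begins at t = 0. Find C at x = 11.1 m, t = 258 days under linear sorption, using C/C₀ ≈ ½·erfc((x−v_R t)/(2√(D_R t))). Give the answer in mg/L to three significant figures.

Retardation factor R = 1 + ρ_b·K_d/n = 1 + 1.73 × 5.1/0.42 = 22.01.
Sorption retards both mechanisms: v_R = v/R = 0.03358 m/day, D_R = D/R = 0.01563 m²/day.
v_R·t = 0.03358 × 258 = 8.66364 m; 2√(D_R t) = 4.016 m; argument = (11.1 − 8.66364)/4.016 = 0.6067.
C = C₀ × ½·erfc(0.6067) = 10.3 × 0.1954 = 2.01 mg/L.

2.01 mg/L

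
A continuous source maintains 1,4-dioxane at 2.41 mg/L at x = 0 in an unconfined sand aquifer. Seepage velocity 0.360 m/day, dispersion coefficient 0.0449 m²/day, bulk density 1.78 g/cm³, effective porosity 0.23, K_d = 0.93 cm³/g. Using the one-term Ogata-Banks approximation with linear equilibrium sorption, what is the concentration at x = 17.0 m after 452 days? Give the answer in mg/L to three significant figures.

Retardation factor R = 1 + ρ_b·K_d/n = 1 + 1.78 × 0.93/0.23 = 8.197.
Sorption retards both mechanisms: v_R = v/R = 0.04392 m/day, D_R = D/R = 0.005478 m²/day.
v_R·t = 0.04392 × 452 = 19.85184 m; 2√(D_R t) = 3.147 m; argument = (17.0 − 19.85184)/3.147 = -0.9062.
C = C₀ × ½·erfc(-0.9062) = 2.41 × 0.9000 = 2.17 mg/L.

2.17 mg/L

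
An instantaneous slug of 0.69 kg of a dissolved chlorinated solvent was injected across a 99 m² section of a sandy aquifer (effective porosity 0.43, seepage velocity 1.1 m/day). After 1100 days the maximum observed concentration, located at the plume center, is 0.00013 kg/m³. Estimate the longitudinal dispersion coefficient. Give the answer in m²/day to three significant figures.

1.12 m²/day

At the plume center C_max = M/(n_e·A·√(4πDt)), so D = M²/(4πt·(n_e·A·C_max)²).
n_e·A·C_max = 0.43 × 99 × 0.00013 = 0.005534 kg/m.
D = 0.69²/(4π × 1100 × 0.005534²) = 1.12 m²/day.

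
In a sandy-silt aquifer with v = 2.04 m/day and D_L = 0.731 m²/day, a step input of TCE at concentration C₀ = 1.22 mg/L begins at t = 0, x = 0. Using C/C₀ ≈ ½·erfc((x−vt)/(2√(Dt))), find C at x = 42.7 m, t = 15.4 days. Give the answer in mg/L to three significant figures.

For a continuous step input, C/C₀ ≈ ½·erfc((x−vt)/(2√(Dt))).
vt = 2.04 × 15.4 = 31.416 m and 2√(Dt) = 2√(0.731 × 15.4) = 6.710 m.
Argument (x−vt)/(2√(Dt)) = (42.7 − 31.416)/6.710 = 1.682; ½·erfc(1.682) = 0.008687.
C = 1.22 × 0.008687 = 0.0106 mg/L.

0.0106 mg/L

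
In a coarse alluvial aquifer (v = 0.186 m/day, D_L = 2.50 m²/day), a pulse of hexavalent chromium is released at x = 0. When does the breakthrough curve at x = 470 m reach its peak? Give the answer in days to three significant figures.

For the 1D instantaneous-source solution, setting ∂C/∂t = 0 at fixed x gives v²t² + 2Dt − x² = 0, so t = (√(D² + v²x²) − D)/v².
√(D² + v²x²) = √(2.50² + 0.186² × 470²) = 87.46; v² = 0.034596.
t = (87.46 − 2.50)/0.034596 = 2460 days (vs. the pure-advection estimate x/v = 2530 d).

2460 days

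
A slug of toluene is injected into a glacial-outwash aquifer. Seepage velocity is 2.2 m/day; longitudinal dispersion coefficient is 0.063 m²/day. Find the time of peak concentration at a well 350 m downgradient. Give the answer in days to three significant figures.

159 days

For the 1D instantaneous-source solution, setting ∂C/∂t = 0 at fixed x gives v²t² + 2Dt − x² = 0, so t = (√(D² + v²x²) − D)/v².
√(D² + v²x²) = √(0.063² + 2.2² × 350²) = 770.0; v² = 4.84.
t = (770.0 − 0.063)/4.84 = 159 days (vs. the pure-advection estimate x/v = 159 d).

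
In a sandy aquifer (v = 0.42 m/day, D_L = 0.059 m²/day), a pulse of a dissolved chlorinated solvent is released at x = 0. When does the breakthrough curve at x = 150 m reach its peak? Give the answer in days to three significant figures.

For the 1D instantaneous-source solution, setting ∂C/∂t = 0 at fixed x gives v²t² + 2Dt − x² = 0, so t = (√(D² + v²x²) − D)/v².
√(D² + v²x²) = √(0.059² + 0.42² × 150²) = 63.00; v² = 0.1764.
t = (63.00 − 0.059)/0.1764 = 357 days (vs. the pure-advection estimate x/v = 357 d).

357 days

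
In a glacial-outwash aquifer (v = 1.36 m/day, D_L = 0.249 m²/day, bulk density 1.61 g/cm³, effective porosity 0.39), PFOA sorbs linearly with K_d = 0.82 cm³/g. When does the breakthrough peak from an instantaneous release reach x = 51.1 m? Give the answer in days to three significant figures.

164 days

Retardation factor R = 1 + ρ_b·K_d/n = 1 + 1.61 × 0.82/0.39 = 4.385.
Sorption retards both mechanisms: v_R = v/R = 0.3101 m/day, D_R = D/R = 0.05678 m²/day.
Peak time from v_R²t² + 2D_R t − x² = 0: t = (√(D_R² + v_R²x²) − D_R)/v_R².
√(D_R² + v_R²x²) = √(0.05678² + 0.3101² × 51.1²) = 15.85; v_R² = 0.09616.
t = (15.85 − 0.05678)/0.09616 = 164 days.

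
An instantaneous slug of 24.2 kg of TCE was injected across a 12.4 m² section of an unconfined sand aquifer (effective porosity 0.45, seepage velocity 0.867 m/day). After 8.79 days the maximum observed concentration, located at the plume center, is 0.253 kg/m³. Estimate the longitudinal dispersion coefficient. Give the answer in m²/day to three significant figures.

2.66 m²/day

At the plume center C_max = M/(n_e·A·√(4πDt)), so D = M²/(4πt·(n_e·A·C_max)²).
n_e·A·C_max = 0.45 × 12.4 × 0.253 = 1.412 kg/m.
D = 24.2²/(4π × 8.79 × 1.412²) = 2.66 m²/day.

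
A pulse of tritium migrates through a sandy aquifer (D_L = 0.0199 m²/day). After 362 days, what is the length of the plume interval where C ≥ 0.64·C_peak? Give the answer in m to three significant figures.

7.17 m

The plume is Gaussian with σ = √(2Dt) = √(2 × 0.0199 × 362) = 3.796 m.
C/C_peak = exp(−Δx²/(2σ²)) = 0.64 ⇒ Δx = σ·√(−2 ln 0.64) = 3.796 × 0.9448 = 3.586 m.
Width = 2Δx = 7.17 m.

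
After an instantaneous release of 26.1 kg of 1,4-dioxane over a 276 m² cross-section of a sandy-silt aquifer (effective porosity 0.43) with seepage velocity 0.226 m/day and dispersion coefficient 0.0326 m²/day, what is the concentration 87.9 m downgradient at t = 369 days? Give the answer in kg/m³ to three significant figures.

For an instantaneous plane source, C(x,t) = M/(n_e·A·√(4πDt)) · exp(−(x−vt)²/(4Dt)), with n_e·A the pore (flow) area.
Plume center vt = 0.226 × 369 = 83.394 m, so the well at 87.9 m is 4.506 m downgradient of the peak.
√(4πDt) = 12.29 m, giving peak height M/(n_e·A·√(4πDt)) = 26.1/(0.43 × 276 × 12.29) = 0.01789 kg/m³.
(x−vt)²/(4Dt) = (4.506)²/(4 × 0.0326 × 369) = 0.4220; exp(−0.4220) = 0.6557.
C = 0.01789 × 0.6557 = 0.0117 kg/m³.

0.0117 kg/m³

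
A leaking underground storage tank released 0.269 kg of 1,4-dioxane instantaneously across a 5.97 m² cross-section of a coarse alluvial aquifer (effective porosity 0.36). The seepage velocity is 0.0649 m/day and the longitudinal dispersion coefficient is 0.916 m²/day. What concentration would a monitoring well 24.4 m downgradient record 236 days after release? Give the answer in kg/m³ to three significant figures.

For an instantaneous plane source, C(x,t) = M/(n_e·A·√(4πDt)) · exp(−(x−vt)²/(4Dt)), with n_e·A the pore (flow) area.
Plume center vt = 0.0649 × 236 = 15.3164 m, so the well at 24.4 m is 9.0836 m downgradient of the peak.
√(4πDt) = 52.12 m, giving peak height M/(n_e·A·√(4πDt)) = 0.269/(0.36 × 5.97 × 52.12) = 0.002401 kg/m³.
(x−vt)²/(4Dt) = (9.0836)²/(4 × 0.916 × 236) = 0.09542; exp(−0.09542) = 0.9090.
C = 0.002401 × 0.9090 = 0.00218 kg/m³.

0.00218 kg/m³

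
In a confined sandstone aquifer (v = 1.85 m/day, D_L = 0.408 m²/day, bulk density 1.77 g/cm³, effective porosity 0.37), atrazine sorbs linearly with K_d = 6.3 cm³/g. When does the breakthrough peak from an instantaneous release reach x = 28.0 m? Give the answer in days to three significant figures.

468 days

Retardation factor R = 1 + ρ_b·K_d/n = 1 + 1.77 × 6.3/0.37 = 31.14.
Sorption retards both mechanisms: v_R = v/R = 0.05941 m/day, D_R = D/R = 0.01310 m²/day.
Peak time from v_R²t² + 2D_R t − x² = 0: t = (√(D_R² + v_R²x²) − D_R)/v_R².
√(D_R² + v_R²x²) = √(0.01310² + 0.05941² × 28.0²) = 1.664; v_R² = 0.003530.
t = (1.664 − 0.01310)/0.003530 = 468 days.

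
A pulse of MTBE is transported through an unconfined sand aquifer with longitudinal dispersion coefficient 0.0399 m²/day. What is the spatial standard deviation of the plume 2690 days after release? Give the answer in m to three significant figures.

14.7 m

Dispersive spreading gives a Gaussian with σ² = 2Dt; advection only shifts the center.
σ = √(2 × 0.0399 × 2690) = 14.7 m.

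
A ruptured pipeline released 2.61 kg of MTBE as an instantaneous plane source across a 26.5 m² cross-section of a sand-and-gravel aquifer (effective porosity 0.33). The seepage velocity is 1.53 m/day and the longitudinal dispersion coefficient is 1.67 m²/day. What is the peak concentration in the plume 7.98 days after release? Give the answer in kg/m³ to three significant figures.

The peak of an instantaneous 1D plume sits at x = vt; there the Gaussian factor is 1 and C_max = M/(n_e·A·√(4πDt)), where n_e·A is the pore area the mass is dissolved in.
√(4πDt) = √(4π × 1.67 × 7.98) = 12.94 m, so C_max = 2.61/(0.33 × 26.5 × 12.94) = 0.0231 kg/m³.

0.0231 kg/m³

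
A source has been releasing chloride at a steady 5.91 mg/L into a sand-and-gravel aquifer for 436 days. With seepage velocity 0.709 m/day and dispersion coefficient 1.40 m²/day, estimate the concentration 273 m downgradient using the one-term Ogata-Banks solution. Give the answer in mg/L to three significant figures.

For a continuous step input, C/C₀ ≈ ½·erfc((x−vt)/(2√(Dt))).
vt = 0.709 × 436 = 309.124 m and 2√(Dt) = 2√(1.40 × 436) = 49.41 m.
Argument (x−vt)/(2√(Dt)) = (273 − 309.124)/49.41 = -0.7311; ½·erfc(-0.7311) = 0.8494.
C = 5.91 × 0.8494 = 5.02 mg/L.

5.02 mg/L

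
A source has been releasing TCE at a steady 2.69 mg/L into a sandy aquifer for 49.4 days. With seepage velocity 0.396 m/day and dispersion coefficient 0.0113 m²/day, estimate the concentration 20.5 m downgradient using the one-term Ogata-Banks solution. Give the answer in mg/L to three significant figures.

For a continuous step input, C/C₀ ≈ ½·erfc((x−vt)/(2√(Dt))).
vt = 0.396 × 49.4 = 19.5624 m and 2√(Dt) = 2√(0.0113 × 49.4) = 1.494 m.
Argument (x−vt)/(2√(Dt)) = (20.5 − 19.5624)/1.494 = 0.6276; ½·erfc(0.6276) = 0.1874.
C = 2.69 × 0.1874 = 0.504 mg/L.

0.504 mg/L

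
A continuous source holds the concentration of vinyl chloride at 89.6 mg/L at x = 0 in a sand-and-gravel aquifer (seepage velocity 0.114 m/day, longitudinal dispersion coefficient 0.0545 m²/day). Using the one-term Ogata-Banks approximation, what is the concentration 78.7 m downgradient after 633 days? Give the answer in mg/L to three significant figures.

For a continuous step input, C/C₀ ≈ ½·erfc((x−vt)/(2√(Dt))).
vt = 0.114 × 633 = 72.162 m and 2√(Dt) = 2√(0.0545 × 633) = 11.75 m.
Argument (x−vt)/(2√(Dt)) = (78.7 − 72.162)/11.75 = 0.5564; ½·erfc(0.5564) = 0.2157.
C = 89.6 × 0.2157 = 19.3 mg/L.

19.3 mg/L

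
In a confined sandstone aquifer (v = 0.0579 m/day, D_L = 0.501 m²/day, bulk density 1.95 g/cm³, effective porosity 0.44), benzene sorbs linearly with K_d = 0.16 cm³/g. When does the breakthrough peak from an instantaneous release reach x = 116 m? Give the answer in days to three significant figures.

3180 days

Retardation factor R = 1 + ρ_b·K_d/n = 1 + 1.95 × 0.16/0.44 = 1.709.
Sorption retards both mechanisms: v_R = v/R = 0.03388 m/day, D_R = D/R = 0.2932 m²/day.
Peak time from v_R²t² + 2D_R t − x² = 0: t = (√(D_R² + v_R²x²) − D_R)/v_R².
√(D_R² + v_R²x²) = √(0.2932² + 0.03388² × 116²) = 3.941; v_R² = 0.001148.
t = (3.941 − 0.2932)/0.001148 = 3180 days.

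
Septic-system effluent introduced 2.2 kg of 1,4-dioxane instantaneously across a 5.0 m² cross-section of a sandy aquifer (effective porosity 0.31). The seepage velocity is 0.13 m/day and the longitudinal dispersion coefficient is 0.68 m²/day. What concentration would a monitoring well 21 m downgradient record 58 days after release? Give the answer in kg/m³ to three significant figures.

For an instantaneous plane source, C(x,t) = M/(n_e·A·√(4πDt)) · exp(−(x−vt)²/(4Dt)), with n_e·A the pore (flow) area.
Plume center vt = 0.13 × 58 = 7.54 m, so the well at 21 m is 13.46 m downgradient of the peak.
√(4πDt) = 22.26 m, giving peak height M/(n_e·A·√(4πDt)) = 2.2/(0.31 × 5.0 × 22.26) = 0.06376 kg/m³.
(x−vt)²/(4Dt) = (13.46)²/(4 × 0.68 × 58) = 1.148; exp(−1.148) = 0.3173.
C = 0.06376 × 0.3173 = 0.0202 kg/m³.

0.0202 kg/m³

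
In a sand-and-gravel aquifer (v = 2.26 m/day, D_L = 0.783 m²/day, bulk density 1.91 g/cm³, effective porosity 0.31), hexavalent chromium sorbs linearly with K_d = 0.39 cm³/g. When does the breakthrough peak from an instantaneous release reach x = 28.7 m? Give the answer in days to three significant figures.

Retardation factor R = 1 + ρ_b·K_d/n = 1 + 1.91 × 0.39/0.31 = 3.403.
Sorption retards both mechanisms: v_R = v/R = 0.6641 m/day, D_R = D/R = 0.2301 m²/day.
Peak time from v_R²t² + 2D_R t − x² = 0: t = (√(D_R² + v_R²x²) − D_R)/v_R².
√(D_R² + v_R²x²) = √(0.2301² + 0.6641² × 28.7²) = 19.06; v_R² = 0.4410.
t = (19.06 − 0.2301)/0.4410 = 42.7 days.

42.7 days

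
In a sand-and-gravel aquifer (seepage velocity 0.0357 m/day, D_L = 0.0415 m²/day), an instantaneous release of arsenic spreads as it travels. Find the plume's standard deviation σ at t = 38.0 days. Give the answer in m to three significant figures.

Dispersive spreading gives a Gaussian with σ² = 2Dt; advection only shifts the center.
σ = √(2 × 0.0415 × 38.0) = 1.78 m.

1.78 m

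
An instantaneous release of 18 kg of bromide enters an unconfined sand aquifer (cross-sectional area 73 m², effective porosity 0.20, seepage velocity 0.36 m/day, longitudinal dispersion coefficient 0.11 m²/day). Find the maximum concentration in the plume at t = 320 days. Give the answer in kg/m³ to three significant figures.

The peak of an instantaneous 1D plume sits at x = vt; there the Gaussian factor is 1 and C_max = M/(n_e·A·√(4πDt)), where n_e·A is the pore area the mass is dissolved in.
√(4πDt) = √(4π × 0.11 × 320) = 21.03 m, so C_max = 18/(0.20 × 73 × 21.03) = 0.0586 kg/m³.

0.0586 kg/m³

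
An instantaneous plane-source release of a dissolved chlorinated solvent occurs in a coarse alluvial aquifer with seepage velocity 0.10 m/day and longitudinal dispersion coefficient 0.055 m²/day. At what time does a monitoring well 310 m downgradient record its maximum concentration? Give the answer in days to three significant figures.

3090 days

For the 1D instantaneous-source solution, setting ∂C/∂t = 0 at fixed x gives v²t² + 2Dt − x² = 0, so t = (√(D² + v²x²) − D)/v².
√(D² + v²x²) = √(0.055² + 0.10² × 310²) = 31.00; v² = 0.01.
t = (31.00 − 0.055)/0.01 = 3090 days (vs. the pure-advection estimate x/v = 3100 d).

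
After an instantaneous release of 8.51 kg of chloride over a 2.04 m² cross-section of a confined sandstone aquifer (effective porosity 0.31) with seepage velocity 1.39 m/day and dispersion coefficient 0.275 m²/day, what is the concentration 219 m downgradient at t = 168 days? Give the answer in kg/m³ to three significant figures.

0.178 kg/m³

For an instantaneous plane source, C(x,t) = M/(n_e·A·√(4πDt)) · exp(−(x−vt)²/(4Dt)), with n_e·A the pore (flow) area.
Plume center vt = 1.39 × 168 = 233.52 m, so the well at 219 m is 14.52 m upgradient of the peak.
√(4πDt) = 24.09 m, giving peak height M/(n_e·A·√(4πDt)) = 8.51/(0.31 × 2.04 × 24.09) = 0.5586 kg/m³.
(x−vt)²/(4Dt) = (-14.52)²/(4 × 0.275 × 168) = 1.141; exp(−1.141) = 0.3195.
C = 0.5586 × 0.3195 = 0.178 kg/m³.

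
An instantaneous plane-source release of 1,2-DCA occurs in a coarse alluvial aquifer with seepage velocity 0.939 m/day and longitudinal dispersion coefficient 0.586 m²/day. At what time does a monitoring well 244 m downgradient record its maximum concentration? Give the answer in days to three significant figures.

For the 1D instantaneous-source solution, setting ∂C/∂t = 0 at fixed x gives v²t² + 2Dt − x² = 0, so t = (√(D² + v²x²) − D)/v².
√(D² + v²x²) = √(0.586² + 0.939² × 244²) = 229.1; v² = 0.881721.
t = (229.1 − 0.586)/0.881721 = 259 days (vs. the pure-advection estimate x/v = 260 d).

259 days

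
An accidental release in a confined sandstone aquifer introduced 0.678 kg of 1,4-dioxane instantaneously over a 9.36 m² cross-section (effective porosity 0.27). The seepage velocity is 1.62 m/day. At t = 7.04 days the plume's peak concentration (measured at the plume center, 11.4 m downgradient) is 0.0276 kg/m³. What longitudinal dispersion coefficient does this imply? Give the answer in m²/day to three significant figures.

1.07 m²/day

At the plume center C_max = M/(n_e·A·√(4πDt)), so D = M²/(4πt·(n_e·A·C_max)²).
n_e·A·C_max = 0.27 × 9.36 × 0.0276 = 0.06975 kg/m.
D = 0.678²/(4π × 7.04 × 0.06975²) = 1.07 m²/day.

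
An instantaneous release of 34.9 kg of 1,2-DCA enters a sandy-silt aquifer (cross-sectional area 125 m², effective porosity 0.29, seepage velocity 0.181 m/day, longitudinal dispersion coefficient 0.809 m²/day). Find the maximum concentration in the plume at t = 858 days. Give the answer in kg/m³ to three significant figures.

0.0103 kg/m³

The peak of an instantaneous 1D plume sits at x = vt; there the Gaussian factor is 1 and C_max = M/(n_e·A·√(4πDt)), where n_e·A is the pore area the mass is dissolved in.
√(4πDt) = √(4π × 0.809 × 858) = 93.39 m, so C_max = 34.9/(0.29 × 125 × 93.39) = 0.0103 kg/m³.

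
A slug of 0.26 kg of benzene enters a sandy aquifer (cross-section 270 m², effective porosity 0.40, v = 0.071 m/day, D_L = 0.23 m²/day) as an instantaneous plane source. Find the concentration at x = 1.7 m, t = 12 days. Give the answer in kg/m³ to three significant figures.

0.000383 kg/m³

For an instantaneous plane source, C(x,t) = M/(n_e·A·√(4πDt)) · exp(−(x−vt)²/(4Dt)), with n_e·A the pore (flow) area.
Plume center vt = 0.071 × 12 = 0.852 m, so the well at 1.7 m is 0.848 m downgradient of the peak.
√(4πDt) = 5.889 m, giving peak height M/(n_e·A·√(4πDt)) = 0.26/(0.40 × 270 × 5.889) = 0.0004088 kg/m³.
(x−vt)²/(4Dt) = (0.848)²/(4 × 0.23 × 12) = 0.06514; exp(−0.06514) = 0.9369.
C = 0.0004088 × 0.9369 = 0.000383 kg/m³.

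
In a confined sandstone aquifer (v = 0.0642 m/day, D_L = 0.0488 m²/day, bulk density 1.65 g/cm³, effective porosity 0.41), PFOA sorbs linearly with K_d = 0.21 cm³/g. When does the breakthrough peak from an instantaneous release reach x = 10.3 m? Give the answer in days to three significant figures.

275 days

Retardation factor R = 1 + ρ_b·K_d/n = 1 + 1.65 × 0.21/0.41 = 1.845.
Sorption retards both mechanisms: v_R = v/R = 0.03480 m/day, D_R = D/R = 0.02645 m²/day.
Peak time from v_R²t² + 2D_R t − x² = 0: t = (√(D_R² + v_R²x²) − D_R)/v_R².
√(D_R² + v_R²x²) = √(0.02645² + 0.03480² × 10.3²) = 0.3594; v_R² = 0.001211.
t = (0.3594 − 0.02645)/0.001211 = 275 days.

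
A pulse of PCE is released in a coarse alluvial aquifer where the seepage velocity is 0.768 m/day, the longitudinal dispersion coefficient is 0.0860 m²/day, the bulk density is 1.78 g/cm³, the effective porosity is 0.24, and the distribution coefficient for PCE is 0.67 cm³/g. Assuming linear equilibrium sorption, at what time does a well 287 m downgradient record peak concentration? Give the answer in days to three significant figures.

Retardation factor R = 1 + ρ_b·K_d/n = 1 + 1.78 × 0.67/0.24 = 5.969.
Sorption retards both mechanisms: v_R = v/R = 0.1287 m/day, D_R = D/R = 0.01441 m²/day.
Peak time from v_R²t² + 2D_R t − x² = 0: t = (√(D_R² + v_R²x²) − D_R)/v_R².
√(D_R² + v_R²x²) = √(0.01441² + 0.1287² × 287²) = 36.94; v_R² = 0.01656.
t = (36.94 − 0.01441)/0.01656 = 2230 days.

2230 days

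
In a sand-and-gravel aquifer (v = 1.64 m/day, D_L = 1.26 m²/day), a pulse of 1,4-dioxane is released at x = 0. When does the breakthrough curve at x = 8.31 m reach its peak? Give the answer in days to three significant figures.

For the 1D instantaneous-source solution, setting ∂C/∂t = 0 at fixed x gives v²t² + 2Dt − x² = 0, so t = (√(D² + v²x²) − D)/v².
√(D² + v²x²) = √(1.26² + 1.64² × 8.31²) = 13.69; v² = 2.6896.
t = (13.69 − 1.26)/2.6896 = 4.62 days (vs. the pure-advection estimate x/v = 5.07 d).

4.62 days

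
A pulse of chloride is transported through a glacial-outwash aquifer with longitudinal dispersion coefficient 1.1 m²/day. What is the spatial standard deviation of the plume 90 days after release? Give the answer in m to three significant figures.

14.1 m

Dispersive spreading gives a Gaussian with σ² = 2Dt; advection only shifts the center.
σ = √(2 × 1.1 × 90) = 14.1 m.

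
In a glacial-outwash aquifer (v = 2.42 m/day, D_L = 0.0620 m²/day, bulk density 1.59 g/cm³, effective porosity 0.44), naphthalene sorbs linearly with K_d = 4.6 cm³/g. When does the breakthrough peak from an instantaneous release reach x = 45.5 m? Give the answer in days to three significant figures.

331 days

Retardation factor R = 1 + ρ_b·K_d/n = 1 + 1.59 × 4.6/0.44 = 17.62.
Sorption retards both mechanisms: v_R = v/R = 0.1373 m/day, D_R = D/R = 0.003519 m²/day.
Peak time from v_R²t² + 2D_R t − x² = 0: t = (√(D_R² + v_R²x²) − D_R)/v_R².
√(D_R² + v_R²x²) = √(0.003519² + 0.1373² × 45.5²) = 6.247; v_R² = 0.01885.
t = (6.247 − 0.003519)/0.01885 = 331 days.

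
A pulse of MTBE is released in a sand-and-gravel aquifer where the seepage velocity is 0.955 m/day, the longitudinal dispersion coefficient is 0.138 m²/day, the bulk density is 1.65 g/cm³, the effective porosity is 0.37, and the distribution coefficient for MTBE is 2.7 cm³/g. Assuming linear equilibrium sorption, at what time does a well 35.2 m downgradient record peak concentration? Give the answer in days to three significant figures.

Retardation factor R = 1 + ρ_b·K_d/n = 1 + 1.65 × 2.7/0.37 = 13.04.
Sorption retards both mechanisms: v_R = v/R = 0.07324 m/day, D_R = D/R = 0.01058 m²/day.
Peak time from v_R²t² + 2D_R t − x² = 0: t = (√(D_R² + v_R²x²) − D_R)/v_R².
√(D_R² + v_R²x²) = √(0.01058² + 0.07324² × 35.2²) = 2.578; v_R² = 0.005364.
t = (2.578 − 0.01058)/0.005364 = 479 days.

479 days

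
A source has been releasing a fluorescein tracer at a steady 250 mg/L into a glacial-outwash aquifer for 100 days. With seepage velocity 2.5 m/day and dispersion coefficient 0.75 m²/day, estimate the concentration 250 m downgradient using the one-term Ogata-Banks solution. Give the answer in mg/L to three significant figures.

For a continuous step input, C/C₀ ≈ ½·erfc((x−vt)/(2√(Dt))).
vt = 2.5 × 100 = 250 m and 2√(Dt) = 2√(0.75 × 100) = 17.32 m.
Argument (x−vt)/(2√(Dt)) = (250 − 250)/17.32 = 0; ½·erfc(0) = 0.5000.
C = 250 × 0.5000 = 125 mg/L.

125 mg/L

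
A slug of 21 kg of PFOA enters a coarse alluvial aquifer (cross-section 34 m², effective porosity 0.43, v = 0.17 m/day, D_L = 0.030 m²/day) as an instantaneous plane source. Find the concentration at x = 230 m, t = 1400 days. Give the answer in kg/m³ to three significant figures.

For an instantaneous plane source, C(x,t) = M/(n_e·A·√(4πDt)) · exp(−(x−vt)²/(4Dt)), with n_e·A the pore (flow) area.
Plume center vt = 0.17 × 1400 = 238 m, so the well at 230 m is 8 m upgradient of the peak.
√(4πDt) = 22.97 m, giving peak height M/(n_e·A·√(4πDt)) = 21/(0.43 × 34 × 22.97) = 0.06253 kg/m³.
(x−vt)²/(4Dt) = (-8)²/(4 × 0.030 × 1400) = 0.3810; exp(−0.3810) = 0.6832.
C = 0.06253 × 0.6832 = 0.0427 kg/m³.

0.0427 kg/m³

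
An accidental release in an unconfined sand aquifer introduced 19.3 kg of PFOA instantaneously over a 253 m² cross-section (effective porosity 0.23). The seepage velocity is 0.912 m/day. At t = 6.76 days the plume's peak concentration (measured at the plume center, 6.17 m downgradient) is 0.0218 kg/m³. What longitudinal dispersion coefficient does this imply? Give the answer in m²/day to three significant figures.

At the plume center C_max = M/(n_e·A·√(4πDt)), so D = M²/(4πt·(n_e·A·C_max)²).
n_e·A·C_max = 0.23 × 253 × 0.0218 = 1.269 kg/m.
D = 19.3²/(4π × 6.76 × 1.269²) = 2.72 m²/day.

2.72 m²/day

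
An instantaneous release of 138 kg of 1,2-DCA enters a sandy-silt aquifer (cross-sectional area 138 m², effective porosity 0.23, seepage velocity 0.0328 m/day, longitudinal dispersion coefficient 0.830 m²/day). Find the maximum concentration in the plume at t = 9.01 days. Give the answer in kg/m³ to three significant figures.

0.449 kg/m³

The peak of an instantaneous 1D plume sits at x = vt; there the Gaussian factor is 1 and C_max = M/(n_e·A·√(4πDt)), where n_e·A is the pore area the mass is dissolved in.
√(4πDt) = √(4π × 0.830 × 9.01) = 9.694 m, so C_max = 138/(0.23 × 138 × 9.694) = 0.449 kg/m³.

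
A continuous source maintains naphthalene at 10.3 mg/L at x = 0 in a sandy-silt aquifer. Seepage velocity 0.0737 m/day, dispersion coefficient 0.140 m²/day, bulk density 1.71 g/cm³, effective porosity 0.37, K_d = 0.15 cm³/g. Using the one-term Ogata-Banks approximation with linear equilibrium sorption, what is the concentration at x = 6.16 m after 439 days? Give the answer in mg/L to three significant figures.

9.64 mg/L

Retardation factor R = 1 + ρ_b·K_d/n = 1 + 1.71 × 0.15/0.37 = 1.693.
Sorption retards both mechanisms: v_R = v/R = 0.04353 m/day, D_R = D/R = 0.08269 m²/day.
v_R·t = 0.04353 × 439 = 19.10967 m; 2√(D_R t) = 12.05 m; argument = (6.16 − 19.10967)/12.05 = -1.075.
C = C₀ × ½·erfc(-1.075) = 10.3 × 0.9358 = 9.64 mg/L.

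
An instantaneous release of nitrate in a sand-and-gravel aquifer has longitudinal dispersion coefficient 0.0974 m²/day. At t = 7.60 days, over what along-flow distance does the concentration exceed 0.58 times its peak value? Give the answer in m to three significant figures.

2.54 m

The plume is Gaussian with σ = √(2Dt) = √(2 × 0.0974 × 7.60) = 1.217 m.
C/C_peak = exp(−Δx²/(2σ²)) = 0.58 ⇒ Δx = σ·√(−2 ln 0.58) = 1.217 × 1.044 = 1.271 m.
Width = 2Δx = 2.54 m.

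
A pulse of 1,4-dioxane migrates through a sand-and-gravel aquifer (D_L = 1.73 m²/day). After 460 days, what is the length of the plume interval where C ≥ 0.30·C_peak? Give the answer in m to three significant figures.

The plume is Gaussian with σ = √(2Dt) = √(2 × 1.73 × 460) = 39.89 m.
C/C_peak = exp(−Δx²/(2σ²)) = 0.30 ⇒ Δx = σ·√(−2 ln 0.30) = 39.89 × 1.552 = 61.91 m.
Width = 2Δx = 124 m.

124 m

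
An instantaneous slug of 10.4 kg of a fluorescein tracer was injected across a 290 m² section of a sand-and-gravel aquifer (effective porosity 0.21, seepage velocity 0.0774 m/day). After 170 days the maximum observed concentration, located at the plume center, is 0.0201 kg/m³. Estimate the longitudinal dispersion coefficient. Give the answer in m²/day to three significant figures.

At the plume center C_max = M/(n_e·A·√(4πDt)), so D = M²/(4πt·(n_e·A·C_max)²).
n_e·A·C_max = 0.21 × 290 × 0.0201 = 1.224 kg/m.
D = 10.4²/(4π × 170 × 1.224²) = 0.0338 m²/day.

0.0338 m²/day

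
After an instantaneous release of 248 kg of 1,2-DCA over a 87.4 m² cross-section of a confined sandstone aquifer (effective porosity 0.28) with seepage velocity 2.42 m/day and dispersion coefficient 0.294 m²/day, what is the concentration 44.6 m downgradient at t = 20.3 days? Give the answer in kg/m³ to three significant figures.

For an instantaneous plane source, C(x,t) = M/(n_e·A·√(4πDt)) · exp(−(x−vt)²/(4Dt)), with n_e·A the pore (flow) area.
Plume center vt = 2.42 × 20.3 = 49.126 m, so the well at 44.6 m is 4.526 m upgradient of the peak.
√(4πDt) = 8.660 m, giving peak height M/(n_e·A·√(4πDt)) = 248/(0.28 × 87.4 × 8.660) = 1.170 kg/m³.
(x−vt)²/(4Dt) = (-4.526)²/(4 × 0.294 × 20.3) = 0.8581; exp(−0.8581) = 0.4240.
C = 1.170 × 0.4240 = 0.496 kg/m³.

0.496 kg/m³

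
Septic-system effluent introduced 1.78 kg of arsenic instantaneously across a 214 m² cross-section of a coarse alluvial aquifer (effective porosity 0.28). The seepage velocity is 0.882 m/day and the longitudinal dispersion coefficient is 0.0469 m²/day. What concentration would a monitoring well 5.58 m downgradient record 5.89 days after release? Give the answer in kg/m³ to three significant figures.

0.0139 kg/m³

For an instantaneous plane source, C(x,t) = M/(n_e·A·√(4πDt)) · exp(−(x−vt)²/(4Dt)), with n_e·A the pore (flow) area.
Plume center vt = 0.882 × 5.89 = 5.19498 m, so the well at 5.58 m is 0.38502 m downgradient of the peak.
√(4πDt) = 1.863 m, giving peak height M/(n_e·A·√(4πDt)) = 1.78/(0.28 × 214 × 1.863) = 0.01595 kg/m³.
(x−vt)²/(4Dt) = (0.38502)²/(4 × 0.0469 × 5.89) = 0.1342; exp(−0.1342) = 0.8744.
C = 0.01595 × 0.8744 = 0.0139 kg/m³.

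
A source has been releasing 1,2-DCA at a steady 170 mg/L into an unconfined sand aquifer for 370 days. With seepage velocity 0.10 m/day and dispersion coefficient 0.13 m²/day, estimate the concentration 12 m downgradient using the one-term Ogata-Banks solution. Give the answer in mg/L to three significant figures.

For a continuous step input, C/C₀ ≈ ½·erfc((x−vt)/(2√(Dt))).
vt = 0.10 × 370 = 37 m and 2√(Dt) = 2√(0.13 × 370) = 13.87 m.
Argument (x−vt)/(2√(Dt)) = (12 − 37)/13.87 = -1.802; ½·erfc(-1.802) = 0.9946.
C = 170 × 0.9946 = 169 mg/L.

169 mg/L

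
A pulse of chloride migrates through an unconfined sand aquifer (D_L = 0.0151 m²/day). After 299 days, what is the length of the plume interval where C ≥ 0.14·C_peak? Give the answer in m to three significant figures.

The plume is Gaussian with σ = √(2Dt) = √(2 × 0.0151 × 299) = 3.005 m.
C/C_peak = exp(−Δx²/(2σ²)) = 0.14 ⇒ Δx = σ·√(−2 ln 0.14) = 3.005 × 1.983 = 5.959 m.
Width = 2Δx = 11.9 m.

11.9 m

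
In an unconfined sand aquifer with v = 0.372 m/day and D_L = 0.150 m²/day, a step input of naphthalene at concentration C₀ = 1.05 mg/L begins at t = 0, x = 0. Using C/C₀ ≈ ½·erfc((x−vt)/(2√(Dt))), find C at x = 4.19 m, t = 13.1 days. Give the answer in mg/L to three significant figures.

0.667 mg/L

For a continuous step input, C/C₀ ≈ ½·erfc((x−vt)/(2√(Dt))).
vt = 0.372 × 13.1 = 4.8732 m and 2√(Dt) = 2√(0.150 × 13.1) = 2.804 m.
Argument (x−vt)/(2√(Dt)) = (4.19 − 4.8732)/2.804 = -0.2437; ½·erfc(-0.2437) = 0.6348.
C = 1.05 × 0.6348 = 0.667 mg/L.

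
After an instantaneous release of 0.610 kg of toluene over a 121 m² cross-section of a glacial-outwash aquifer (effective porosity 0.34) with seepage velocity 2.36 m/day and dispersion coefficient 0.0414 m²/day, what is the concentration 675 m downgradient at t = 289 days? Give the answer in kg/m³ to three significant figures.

0.000429 kg/m³

For an instantaneous plane source, C(x,t) = M/(n_e·A·√(4πDt)) · exp(−(x−vt)²/(4Dt)), with n_e·A the pore (flow) area.
Plume center vt = 2.36 × 289 = 682.04 m, so the well at 675 m is 7.04 m upgradient of the peak.
√(4πDt) = 12.26 m, giving peak height M/(n_e·A·√(4πDt)) = 0.610/(0.34 × 121 × 12.26) = 0.001209 kg/m³.
(x−vt)²/(4Dt) = (-7.04)²/(4 × 0.0414 × 289) = 1.036; exp(−1.036) = 0.3549.
C = 0.001209 × 0.3549 = 0.000429 kg/m³.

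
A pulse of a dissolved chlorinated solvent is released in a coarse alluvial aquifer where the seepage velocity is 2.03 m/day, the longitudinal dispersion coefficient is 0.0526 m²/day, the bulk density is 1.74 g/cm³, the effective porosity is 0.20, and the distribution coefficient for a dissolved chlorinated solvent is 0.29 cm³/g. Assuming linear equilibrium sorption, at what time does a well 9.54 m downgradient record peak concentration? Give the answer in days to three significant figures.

Retardation factor R = 1 + ρ_b·K_d/n = 1 + 1.74 × 0.29/0.20 = 3.523.
Sorption retards both mechanisms: v_R = v/R = 0.5762 m/day, D_R = D/R = 0.01493 m²/day.
Peak time from v_R²t² + 2D_R t − x² = 0: t = (√(D_R² + v_R²x²) − D_R)/v_R².
√(D_R² + v_R²x²) = √(0.01493² + 0.5762² × 9.54²) = 5.497; v_R² = 0.3320.
t = (5.497 − 0.01493)/0.3320 = 16.5 days.

16.5 days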